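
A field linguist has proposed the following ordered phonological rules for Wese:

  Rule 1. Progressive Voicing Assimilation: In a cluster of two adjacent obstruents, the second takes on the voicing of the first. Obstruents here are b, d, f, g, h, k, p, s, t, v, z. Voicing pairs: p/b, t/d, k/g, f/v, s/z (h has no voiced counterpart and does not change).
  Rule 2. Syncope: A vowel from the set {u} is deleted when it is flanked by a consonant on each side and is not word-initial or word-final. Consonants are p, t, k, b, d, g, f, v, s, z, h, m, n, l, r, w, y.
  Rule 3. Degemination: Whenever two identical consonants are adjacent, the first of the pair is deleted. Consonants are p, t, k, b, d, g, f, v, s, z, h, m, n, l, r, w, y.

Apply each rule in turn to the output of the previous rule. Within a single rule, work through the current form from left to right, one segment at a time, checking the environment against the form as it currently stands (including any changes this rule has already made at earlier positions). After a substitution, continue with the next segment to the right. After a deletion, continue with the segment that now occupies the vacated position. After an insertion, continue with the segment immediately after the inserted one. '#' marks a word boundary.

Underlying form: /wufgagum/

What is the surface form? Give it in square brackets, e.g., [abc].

[wfkagm]

Rule 1 Progressive Voicing Assimilation: [wufgagum] → [wufkagum]
Rule 2 Syncope: [wufkagum] → [wfkagm]
Rule 3 Degemination: no change — [wfkagm]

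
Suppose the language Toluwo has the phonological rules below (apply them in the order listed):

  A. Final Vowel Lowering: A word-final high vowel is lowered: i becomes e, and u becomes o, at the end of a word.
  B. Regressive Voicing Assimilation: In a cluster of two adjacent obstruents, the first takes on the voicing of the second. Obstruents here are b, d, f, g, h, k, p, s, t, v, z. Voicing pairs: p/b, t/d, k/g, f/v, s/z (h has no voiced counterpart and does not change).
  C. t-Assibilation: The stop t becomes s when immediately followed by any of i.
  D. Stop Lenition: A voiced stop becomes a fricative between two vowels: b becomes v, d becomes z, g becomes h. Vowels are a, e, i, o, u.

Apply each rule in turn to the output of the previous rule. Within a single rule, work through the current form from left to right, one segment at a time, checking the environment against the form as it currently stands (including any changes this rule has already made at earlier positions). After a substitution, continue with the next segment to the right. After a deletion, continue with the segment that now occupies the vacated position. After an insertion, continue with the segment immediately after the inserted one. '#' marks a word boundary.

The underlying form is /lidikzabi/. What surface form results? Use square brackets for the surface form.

A Final Vowel Lowering: [lidikzabi] → [lidikzabe]
B Regressive Voicing Assimilation: [lidikzabe] → [lidigzabe]
C t-Assibilation: no change — [lidigzabe]
D Stop Lenition: [lidigzabe] → [lizigzave]

[lizigzave]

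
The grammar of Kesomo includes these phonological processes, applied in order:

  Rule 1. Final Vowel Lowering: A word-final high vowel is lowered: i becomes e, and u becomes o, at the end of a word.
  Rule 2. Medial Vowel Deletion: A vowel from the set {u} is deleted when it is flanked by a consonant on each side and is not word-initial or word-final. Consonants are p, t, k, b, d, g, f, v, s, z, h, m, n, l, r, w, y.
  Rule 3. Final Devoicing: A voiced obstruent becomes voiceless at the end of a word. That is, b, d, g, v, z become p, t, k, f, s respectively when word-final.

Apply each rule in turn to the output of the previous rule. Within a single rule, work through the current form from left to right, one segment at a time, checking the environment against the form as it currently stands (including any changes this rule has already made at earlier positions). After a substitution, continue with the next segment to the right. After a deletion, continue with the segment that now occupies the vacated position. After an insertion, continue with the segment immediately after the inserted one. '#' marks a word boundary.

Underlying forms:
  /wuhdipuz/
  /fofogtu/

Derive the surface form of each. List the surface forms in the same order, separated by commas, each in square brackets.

/wuhdipuz/:
  Rule 1 Final Vowel Lowering: no change — [wuhdipuz]
  Rule 2 Medial Vowel Deletion: [wuhdipuz] → [whdipz]
  Rule 3 Final Devoicing: [whdipz] → [whdips]
/fofogtu/:
  Rule 1 Final Vowel Lowering: [fofogtu] → [fofogto]
  Rule 2 Medial Vowel Deletion: no change — [fofogto]
  Rule 3 Final Devoicing: no change — [fofogto]

[whdips], [fofogto]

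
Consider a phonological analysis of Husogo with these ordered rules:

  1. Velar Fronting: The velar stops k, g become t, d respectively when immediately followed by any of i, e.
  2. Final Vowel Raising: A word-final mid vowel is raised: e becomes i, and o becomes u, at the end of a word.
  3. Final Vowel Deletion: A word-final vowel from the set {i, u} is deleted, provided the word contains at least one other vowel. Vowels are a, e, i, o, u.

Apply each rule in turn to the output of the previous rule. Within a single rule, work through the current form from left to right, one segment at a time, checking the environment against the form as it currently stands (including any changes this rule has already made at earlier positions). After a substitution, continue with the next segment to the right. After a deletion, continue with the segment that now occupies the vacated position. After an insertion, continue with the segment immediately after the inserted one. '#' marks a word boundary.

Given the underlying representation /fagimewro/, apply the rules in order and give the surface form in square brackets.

1 Velar Fronting: [fagimewro] → [fadimewro]
2 Final Vowel Raising: [fadimewro] → [fadimewru]
3 Final Vowel Deletion: [fadimewru] → [fadimewr]

[fadimewr]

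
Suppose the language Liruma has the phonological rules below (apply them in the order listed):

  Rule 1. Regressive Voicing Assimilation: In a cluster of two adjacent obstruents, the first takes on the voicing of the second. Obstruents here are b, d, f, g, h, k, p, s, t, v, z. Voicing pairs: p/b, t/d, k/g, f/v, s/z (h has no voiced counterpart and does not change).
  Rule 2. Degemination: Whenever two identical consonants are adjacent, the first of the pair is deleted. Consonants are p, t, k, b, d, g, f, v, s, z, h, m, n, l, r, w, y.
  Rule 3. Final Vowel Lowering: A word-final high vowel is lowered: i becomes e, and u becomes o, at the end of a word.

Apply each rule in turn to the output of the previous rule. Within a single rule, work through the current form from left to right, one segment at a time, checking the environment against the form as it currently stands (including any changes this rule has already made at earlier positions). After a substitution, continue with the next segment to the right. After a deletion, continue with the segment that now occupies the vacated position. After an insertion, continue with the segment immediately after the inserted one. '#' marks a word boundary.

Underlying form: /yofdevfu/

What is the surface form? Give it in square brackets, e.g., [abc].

[yovdefo]

Rule 1 Regressive Voicing Assimilation: [yofdevfu] → [yovdeffu]
Rule 2 Degemination: [yovdeffu] → [yovdefu]
Rule 3 Final Vowel Lowering: [yovdefu] → [yovdefo]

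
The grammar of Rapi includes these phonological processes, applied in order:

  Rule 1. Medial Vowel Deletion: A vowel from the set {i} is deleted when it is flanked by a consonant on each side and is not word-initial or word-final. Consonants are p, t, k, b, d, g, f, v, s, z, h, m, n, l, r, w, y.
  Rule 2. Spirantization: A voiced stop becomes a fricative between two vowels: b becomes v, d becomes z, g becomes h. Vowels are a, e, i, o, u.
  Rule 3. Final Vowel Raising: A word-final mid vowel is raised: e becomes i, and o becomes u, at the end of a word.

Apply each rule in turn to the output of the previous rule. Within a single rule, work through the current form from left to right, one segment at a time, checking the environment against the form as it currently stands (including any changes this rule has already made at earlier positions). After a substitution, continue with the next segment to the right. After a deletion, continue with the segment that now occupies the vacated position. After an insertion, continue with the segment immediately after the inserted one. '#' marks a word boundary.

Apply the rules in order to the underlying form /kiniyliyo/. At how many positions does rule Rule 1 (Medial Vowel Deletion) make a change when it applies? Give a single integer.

Rule 1 Medial Vowel Deletion: [kiniyliyo] → [knylyo]
Rule 2 Spirantization: no change — [knylyo]
Rule 3 Final Vowel Raising: [knylyo] → [knylyu]
Rule Rule 1 changed 3 position(s).

3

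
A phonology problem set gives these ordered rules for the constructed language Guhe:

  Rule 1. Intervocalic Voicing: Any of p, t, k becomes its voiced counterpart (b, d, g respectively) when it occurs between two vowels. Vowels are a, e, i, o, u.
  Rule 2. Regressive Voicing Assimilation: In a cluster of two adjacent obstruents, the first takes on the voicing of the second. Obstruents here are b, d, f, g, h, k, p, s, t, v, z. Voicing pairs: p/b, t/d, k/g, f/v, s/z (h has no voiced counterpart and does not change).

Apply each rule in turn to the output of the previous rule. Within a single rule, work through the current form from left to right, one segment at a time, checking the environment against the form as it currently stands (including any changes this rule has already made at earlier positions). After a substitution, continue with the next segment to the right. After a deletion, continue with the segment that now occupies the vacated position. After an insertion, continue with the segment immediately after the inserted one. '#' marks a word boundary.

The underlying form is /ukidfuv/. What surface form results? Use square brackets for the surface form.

Rule 1 Intervocalic Voicing: [ukidfuv] → [ugidfuv]
Rule 2 Regressive Voicing Assimilation: [ugidfuv] → [ugitfuv]

[ugitfuv]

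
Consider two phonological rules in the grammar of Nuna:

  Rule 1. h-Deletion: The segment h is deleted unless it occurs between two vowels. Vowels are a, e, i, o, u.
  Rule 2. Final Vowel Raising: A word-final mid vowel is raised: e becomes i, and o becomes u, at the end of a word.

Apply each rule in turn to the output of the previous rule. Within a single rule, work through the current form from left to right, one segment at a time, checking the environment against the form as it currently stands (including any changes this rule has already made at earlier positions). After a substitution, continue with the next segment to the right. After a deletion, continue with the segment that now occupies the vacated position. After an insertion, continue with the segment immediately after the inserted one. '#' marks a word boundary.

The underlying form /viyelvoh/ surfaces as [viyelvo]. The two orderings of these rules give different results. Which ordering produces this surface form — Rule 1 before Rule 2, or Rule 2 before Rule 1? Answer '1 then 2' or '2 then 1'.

Order 1 then 2:
  1 h-Deletion: [viyelvoh] → [viyelvo]
  2 Final Vowel Raising: [viyelvo] → [viyelvu]
  result: [viyelvu]
Order 2 then 1:
  2 Final Vowel Raising: no change — [viyelvoh]
  1 h-Deletion: [viyelvoh] → [viyelvo]
  result: [viyelvo]

2 then 1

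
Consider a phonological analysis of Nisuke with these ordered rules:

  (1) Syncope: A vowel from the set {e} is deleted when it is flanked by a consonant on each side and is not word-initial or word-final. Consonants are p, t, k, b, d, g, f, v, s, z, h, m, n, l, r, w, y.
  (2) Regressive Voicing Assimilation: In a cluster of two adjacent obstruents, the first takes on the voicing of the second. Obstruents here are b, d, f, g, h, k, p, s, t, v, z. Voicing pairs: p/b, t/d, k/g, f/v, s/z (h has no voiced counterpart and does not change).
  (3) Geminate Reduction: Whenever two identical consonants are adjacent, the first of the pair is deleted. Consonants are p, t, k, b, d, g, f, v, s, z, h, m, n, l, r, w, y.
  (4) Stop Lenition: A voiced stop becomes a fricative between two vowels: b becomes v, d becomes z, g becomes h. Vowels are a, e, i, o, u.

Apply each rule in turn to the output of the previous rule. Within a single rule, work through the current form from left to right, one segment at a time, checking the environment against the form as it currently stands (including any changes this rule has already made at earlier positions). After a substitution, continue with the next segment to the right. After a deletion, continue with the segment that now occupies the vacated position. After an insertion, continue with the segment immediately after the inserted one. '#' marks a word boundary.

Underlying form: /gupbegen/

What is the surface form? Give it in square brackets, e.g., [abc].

(1) Syncope: [gupbegen] → [gupbgn]
(2) Regressive Voicing Assimilation: [gupbgn] → [gubbgn]
(3) Geminate Reduction: [gubbgn] → [gubgn]
(4) Stop Lenition: no change — [gubgn]

[gubgn]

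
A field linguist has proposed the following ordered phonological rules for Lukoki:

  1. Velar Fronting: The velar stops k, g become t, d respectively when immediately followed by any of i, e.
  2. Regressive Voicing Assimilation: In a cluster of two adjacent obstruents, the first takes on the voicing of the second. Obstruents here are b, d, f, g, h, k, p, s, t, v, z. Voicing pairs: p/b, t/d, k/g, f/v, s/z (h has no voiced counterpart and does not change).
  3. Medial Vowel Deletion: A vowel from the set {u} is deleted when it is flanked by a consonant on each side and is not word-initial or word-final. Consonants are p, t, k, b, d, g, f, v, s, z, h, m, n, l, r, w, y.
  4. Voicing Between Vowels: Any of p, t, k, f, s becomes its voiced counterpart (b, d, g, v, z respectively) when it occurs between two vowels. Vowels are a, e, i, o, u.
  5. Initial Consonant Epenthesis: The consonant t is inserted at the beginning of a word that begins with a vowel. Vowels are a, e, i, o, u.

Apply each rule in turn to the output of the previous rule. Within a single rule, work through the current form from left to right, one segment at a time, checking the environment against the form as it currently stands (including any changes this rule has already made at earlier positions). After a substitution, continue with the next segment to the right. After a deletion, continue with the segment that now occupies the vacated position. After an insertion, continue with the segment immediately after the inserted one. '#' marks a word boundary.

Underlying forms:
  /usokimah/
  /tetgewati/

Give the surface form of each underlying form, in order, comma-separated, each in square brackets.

[tuzodimah], [teddewadi]

/usokimah/:
  1 Velar Fronting: [usokimah] → [usotimah]
  2 Regressive Voicing Assimilation: no change — [usotimah]
  3 Medial Vowel Deletion: no change — [usotimah]
  4 Voicing Between Vowels: [usotimah] → [uzodimah]
  5 Initial Consonant Epenthesis: [uzodimah] → [tuzodimah]
/tetgewati/:
  1 Velar Fronting: [tetgewati] → [tetdewati]
  2 Regressive Voicing Assimilation: [tetdewati] → [teddewati]
  3 Medial Vowel Deletion: no change — [teddewati]
  4 Voicing Between Vowels: [teddewati] → [teddewadi]
  5 Initial Consonant Epenthesis: no change — [teddewadi]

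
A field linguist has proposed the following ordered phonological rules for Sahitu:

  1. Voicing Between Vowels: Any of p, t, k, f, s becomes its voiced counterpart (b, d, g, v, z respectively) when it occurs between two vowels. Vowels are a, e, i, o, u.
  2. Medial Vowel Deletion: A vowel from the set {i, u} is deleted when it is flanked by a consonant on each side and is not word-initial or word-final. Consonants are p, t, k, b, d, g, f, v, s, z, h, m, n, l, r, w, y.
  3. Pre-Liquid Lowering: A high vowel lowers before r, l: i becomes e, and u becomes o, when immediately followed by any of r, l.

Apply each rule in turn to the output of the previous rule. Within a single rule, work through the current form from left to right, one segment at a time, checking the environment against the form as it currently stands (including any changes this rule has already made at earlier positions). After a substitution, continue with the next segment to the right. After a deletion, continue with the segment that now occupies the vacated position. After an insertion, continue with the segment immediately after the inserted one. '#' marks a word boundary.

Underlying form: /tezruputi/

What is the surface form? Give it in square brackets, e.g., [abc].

1 Voicing Between Vowels: [tezruputi] → [tezrubudi]
2 Medial Vowel Deletion: [tezrubudi] → [tezrbdi]
3 Pre-Liquid Lowering: no change — [tezrbdi]

[tezrbdi]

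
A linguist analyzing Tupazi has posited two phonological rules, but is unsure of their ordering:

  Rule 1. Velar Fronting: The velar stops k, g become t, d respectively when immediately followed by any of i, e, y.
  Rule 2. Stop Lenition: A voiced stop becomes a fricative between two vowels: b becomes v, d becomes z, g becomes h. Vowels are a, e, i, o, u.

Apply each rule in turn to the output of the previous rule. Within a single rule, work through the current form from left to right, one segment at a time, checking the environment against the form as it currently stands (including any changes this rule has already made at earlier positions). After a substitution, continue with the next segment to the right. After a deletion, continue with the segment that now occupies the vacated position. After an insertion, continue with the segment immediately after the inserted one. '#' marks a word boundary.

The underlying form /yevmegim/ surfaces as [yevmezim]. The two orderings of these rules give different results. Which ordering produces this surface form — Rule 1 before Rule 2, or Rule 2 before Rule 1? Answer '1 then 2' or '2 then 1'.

Order 1 then 2:
  1 Velar Fronting: [yevmegim] → [yevmedim]
  2 Stop Lenition: [yevmedim] → [yevmezim]
  result: [yevmezim]
Order 2 then 1:
  2 Stop Lenition: [yevmegim] → [yevmehim]
  1 Velar Fronting: no change — [yevmehim]
  result: [yevmehim]

1 then 2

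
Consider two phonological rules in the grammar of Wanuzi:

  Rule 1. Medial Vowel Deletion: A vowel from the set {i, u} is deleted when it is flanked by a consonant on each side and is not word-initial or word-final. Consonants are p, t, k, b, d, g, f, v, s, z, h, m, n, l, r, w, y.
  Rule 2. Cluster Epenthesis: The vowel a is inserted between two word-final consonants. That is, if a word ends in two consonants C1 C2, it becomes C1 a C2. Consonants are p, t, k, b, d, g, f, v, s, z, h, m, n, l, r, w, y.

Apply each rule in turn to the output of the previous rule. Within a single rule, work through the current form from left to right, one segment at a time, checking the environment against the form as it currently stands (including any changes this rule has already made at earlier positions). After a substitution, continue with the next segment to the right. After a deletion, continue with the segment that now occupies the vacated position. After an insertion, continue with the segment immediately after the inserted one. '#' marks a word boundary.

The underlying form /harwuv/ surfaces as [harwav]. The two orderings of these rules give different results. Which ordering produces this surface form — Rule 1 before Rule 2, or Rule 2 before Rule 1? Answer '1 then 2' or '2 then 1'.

1 then 2

Order 1 then 2:
  1 Medial Vowel Deletion: [harwuv] → [harwv]
  2 Cluster Epenthesis: [harwv] → [harwav]
  result: [harwav]
Order 2 then 1:
  2 Cluster Epenthesis: no change — [harwuv]
  1 Medial Vowel Deletion: [harwuv] → [harwv]
  result: [harwv]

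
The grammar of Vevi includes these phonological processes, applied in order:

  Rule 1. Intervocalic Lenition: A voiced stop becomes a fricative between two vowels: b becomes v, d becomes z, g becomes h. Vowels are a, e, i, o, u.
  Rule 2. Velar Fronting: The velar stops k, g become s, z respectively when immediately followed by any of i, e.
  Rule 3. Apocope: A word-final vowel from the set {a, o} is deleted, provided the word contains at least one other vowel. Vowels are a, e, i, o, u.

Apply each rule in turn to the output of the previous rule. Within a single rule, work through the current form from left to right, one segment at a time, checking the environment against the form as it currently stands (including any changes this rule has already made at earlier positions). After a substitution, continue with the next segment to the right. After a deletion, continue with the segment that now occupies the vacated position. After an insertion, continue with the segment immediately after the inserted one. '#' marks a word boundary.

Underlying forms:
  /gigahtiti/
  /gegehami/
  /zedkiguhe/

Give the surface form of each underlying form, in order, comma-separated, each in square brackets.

[zihahtiti], [zehehami], [zedsihuhe]

/gigahtiti/:
  Rule 1 Intervocalic Lenition: [gigahtiti] → [gihahtiti]
  Rule 2 Velar Fronting: [gihahtiti] → [zihahtiti]
  Rule 3 Apocope: no change — [zihahtiti]
/gegehami/:
  Rule 1 Intervocalic Lenition: [gegehami] → [gehehami]
  Rule 2 Velar Fronting: [gehehami] → [zehehami]
  Rule 3 Apocope: no change — [zehehami]
/zedkiguhe/:
  Rule 1 Intervocalic Lenition: [zedkiguhe] → [zedkihuhe]
  Rule 2 Velar Fronting: [zedkihuhe] → [zedsihuhe]
  Rule 3 Apocope: no change — [zedsihuhe]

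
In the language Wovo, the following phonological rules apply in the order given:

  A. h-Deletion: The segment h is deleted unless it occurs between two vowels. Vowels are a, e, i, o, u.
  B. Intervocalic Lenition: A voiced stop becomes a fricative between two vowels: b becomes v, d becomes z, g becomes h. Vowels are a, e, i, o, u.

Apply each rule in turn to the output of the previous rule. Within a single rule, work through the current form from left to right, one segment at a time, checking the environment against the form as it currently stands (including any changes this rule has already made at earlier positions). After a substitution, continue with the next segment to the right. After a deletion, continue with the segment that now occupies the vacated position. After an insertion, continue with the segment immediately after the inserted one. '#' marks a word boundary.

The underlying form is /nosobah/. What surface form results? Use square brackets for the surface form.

A h-Deletion: [nosobah] → [nosoba]
B Intervocalic Lenition: [nosoba] → [nosova]

[nosova]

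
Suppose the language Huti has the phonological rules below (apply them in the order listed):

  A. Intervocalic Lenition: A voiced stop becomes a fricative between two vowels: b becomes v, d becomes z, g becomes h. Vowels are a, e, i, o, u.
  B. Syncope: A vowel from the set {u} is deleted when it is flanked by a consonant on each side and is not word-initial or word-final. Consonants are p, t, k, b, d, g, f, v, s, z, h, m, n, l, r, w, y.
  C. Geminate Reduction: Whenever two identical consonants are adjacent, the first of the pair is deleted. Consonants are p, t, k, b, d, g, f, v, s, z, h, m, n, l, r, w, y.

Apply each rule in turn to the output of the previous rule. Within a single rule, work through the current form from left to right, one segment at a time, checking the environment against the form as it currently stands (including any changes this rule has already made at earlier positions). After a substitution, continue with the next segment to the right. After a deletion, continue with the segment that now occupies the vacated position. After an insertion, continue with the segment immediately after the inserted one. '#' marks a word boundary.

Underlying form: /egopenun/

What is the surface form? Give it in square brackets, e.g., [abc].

[ehopen]

A Intervocalic Lenition: [egopenun] → [ehopenun]
B Syncope: [ehopenun] → [ehopenn]
C Geminate Reduction: [ehopenn] → [ehopen]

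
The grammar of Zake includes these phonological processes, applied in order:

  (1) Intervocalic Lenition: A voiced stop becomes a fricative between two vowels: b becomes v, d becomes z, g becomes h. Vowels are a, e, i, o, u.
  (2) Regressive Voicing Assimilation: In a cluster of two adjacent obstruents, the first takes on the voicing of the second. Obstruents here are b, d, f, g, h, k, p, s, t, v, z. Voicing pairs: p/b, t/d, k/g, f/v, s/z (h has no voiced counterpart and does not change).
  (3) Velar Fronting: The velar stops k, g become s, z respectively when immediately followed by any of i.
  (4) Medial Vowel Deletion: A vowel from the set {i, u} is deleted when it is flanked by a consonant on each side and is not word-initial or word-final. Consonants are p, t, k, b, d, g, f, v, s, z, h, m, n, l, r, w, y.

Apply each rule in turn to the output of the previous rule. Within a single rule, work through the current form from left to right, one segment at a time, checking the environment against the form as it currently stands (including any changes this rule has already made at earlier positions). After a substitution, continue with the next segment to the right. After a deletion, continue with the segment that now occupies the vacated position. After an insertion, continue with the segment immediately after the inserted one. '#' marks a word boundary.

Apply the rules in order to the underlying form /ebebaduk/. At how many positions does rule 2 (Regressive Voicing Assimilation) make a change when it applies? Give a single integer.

(1) Intervocalic Lenition: [ebebaduk] → [evevazuk]
(2) Regressive Voicing Assimilation: no change — [evevazuk]
(3) Velar Fronting: no change — [evevazuk]
(4) Medial Vowel Deletion: [evevazuk] → [evevazk]
Rule 2 changed 0 position(s).

0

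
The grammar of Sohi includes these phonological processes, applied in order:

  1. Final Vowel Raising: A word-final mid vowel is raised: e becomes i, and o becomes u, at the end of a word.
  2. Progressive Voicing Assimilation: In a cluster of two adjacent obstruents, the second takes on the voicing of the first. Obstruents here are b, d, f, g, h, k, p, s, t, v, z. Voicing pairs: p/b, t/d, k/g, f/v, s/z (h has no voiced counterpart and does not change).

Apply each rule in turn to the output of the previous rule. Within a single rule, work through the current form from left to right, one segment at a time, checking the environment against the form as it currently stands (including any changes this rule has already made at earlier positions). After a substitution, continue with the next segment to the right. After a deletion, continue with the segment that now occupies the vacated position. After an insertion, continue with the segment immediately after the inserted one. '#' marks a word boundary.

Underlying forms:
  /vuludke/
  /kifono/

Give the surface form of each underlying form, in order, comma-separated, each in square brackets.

/vuludke/:
  1 Final Vowel Raising: [vuludke] → [vuludki]
  2 Progressive Voicing Assimilation: [vuludki] → [vuludgi]
/kifono/:
  1 Final Vowel Raising: [kifono] → [kifonu]
  2 Progressive Voicing Assimilation: no change — [kifonu]

[vuludgi], [kifonu]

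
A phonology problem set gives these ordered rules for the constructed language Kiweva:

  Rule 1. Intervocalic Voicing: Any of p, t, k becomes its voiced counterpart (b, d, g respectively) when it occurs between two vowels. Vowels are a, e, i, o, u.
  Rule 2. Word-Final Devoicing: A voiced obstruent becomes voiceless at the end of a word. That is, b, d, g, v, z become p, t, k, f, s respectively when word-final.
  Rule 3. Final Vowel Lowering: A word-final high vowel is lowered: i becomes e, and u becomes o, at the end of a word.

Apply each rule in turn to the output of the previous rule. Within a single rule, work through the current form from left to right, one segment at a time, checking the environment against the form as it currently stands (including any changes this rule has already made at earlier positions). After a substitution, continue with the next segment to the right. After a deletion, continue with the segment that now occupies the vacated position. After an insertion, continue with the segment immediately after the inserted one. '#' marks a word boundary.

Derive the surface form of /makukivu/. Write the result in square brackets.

[magugivo]

Rule 1 Intervocalic Voicing: [makukivu] → [magugivu]
Rule 2 Word-Final Devoicing: no change — [magugivu]
Rule 3 Final Vowel Lowering: [magugivu] → [magugivo]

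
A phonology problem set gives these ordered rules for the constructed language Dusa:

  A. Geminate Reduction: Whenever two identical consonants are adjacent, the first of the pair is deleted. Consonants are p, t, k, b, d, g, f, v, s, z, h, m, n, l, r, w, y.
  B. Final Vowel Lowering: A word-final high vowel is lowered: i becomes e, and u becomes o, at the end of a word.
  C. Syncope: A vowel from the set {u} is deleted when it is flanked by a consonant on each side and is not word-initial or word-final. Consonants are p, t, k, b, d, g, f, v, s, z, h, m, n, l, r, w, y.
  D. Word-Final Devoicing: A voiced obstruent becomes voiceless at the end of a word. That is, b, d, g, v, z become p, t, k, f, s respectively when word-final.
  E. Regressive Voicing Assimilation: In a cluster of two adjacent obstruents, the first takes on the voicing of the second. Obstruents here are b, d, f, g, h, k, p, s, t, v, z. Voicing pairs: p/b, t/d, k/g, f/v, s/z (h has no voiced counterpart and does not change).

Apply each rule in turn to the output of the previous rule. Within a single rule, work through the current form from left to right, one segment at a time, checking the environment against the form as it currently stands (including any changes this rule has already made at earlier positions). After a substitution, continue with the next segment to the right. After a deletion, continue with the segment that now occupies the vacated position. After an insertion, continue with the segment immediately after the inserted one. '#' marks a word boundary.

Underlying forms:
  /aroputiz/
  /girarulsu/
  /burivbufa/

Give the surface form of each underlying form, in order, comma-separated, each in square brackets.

/aroputiz/:
  A Geminate Reduction: no change — [aroputiz]
  B Final Vowel Lowering: no change — [aroputiz]
  C Syncope: [aroputiz] → [aroptiz]
  D Word-Final Devoicing: [aroptiz] → [aroptis]
  E Regressive Voicing Assimilation: no change — [aroptis]
/girarulsu/:
  A Geminate Reduction: no change — [girarulsu]
  B Final Vowel Lowering: [girarulsu] → [girarulso]
  C Syncope: [girarulso] → [girarlso]
  D Word-Final Devoicing: no change — [girarlso]
  E Regressive Voicing Assimilation: no change — [girarlso]
/burivbufa/:
  A Geminate Reduction: no change — [burivbufa]
  B Final Vowel Lowering: no change — [burivbufa]
  C Syncope: [burivbufa] → [brivbfa]
  D Word-Final Devoicing: no change — [brivbfa]
  E Regressive Voicing Assimilation: [brivbfa] → [brivpfa]

[aroptis], [girarlso], [brivpfa]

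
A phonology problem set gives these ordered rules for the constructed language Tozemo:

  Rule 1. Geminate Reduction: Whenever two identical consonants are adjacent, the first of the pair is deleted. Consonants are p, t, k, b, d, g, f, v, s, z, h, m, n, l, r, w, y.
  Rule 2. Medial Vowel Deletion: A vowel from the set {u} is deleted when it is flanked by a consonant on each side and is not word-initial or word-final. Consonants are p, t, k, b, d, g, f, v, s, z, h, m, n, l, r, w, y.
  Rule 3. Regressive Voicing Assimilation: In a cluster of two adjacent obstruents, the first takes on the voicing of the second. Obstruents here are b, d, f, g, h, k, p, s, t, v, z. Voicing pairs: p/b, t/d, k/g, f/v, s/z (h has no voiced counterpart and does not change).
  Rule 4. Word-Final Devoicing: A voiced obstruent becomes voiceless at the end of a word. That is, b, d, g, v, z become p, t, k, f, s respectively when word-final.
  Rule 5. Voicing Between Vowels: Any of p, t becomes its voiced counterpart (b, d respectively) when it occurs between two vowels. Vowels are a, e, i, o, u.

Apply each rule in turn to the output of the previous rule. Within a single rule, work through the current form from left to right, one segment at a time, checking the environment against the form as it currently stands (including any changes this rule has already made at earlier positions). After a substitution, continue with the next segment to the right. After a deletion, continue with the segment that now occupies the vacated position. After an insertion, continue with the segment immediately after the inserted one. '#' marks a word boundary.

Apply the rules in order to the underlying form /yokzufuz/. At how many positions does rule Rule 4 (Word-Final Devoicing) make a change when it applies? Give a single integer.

Rule 1 Geminate Reduction: no change — [yokzufuz]
Rule 2 Medial Vowel Deletion: [yokzufuz] → [yokzfz]
Rule 3 Regressive Voicing Assimilation: [yokzfz] → [yogsvz]
Rule 4 Word-Final Devoicing: [yogsvz] → [yogsvs]
Rule 5 Voicing Between Vowels: no change — [yogsvs]
Rule Rule 4 changed 1 position(s).

1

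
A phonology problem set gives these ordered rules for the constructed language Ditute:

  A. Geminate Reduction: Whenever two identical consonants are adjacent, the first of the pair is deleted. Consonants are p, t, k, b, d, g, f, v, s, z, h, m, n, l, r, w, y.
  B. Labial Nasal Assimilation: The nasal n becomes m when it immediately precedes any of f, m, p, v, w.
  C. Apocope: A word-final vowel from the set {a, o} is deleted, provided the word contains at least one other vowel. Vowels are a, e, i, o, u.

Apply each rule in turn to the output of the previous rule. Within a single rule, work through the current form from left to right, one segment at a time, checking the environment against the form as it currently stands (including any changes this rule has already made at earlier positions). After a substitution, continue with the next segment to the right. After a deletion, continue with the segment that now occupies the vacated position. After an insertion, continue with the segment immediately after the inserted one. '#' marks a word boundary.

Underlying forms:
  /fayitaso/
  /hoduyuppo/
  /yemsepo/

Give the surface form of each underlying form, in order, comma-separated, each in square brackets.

/fayitaso/:
  A Geminate Reduction: no change — [fayitaso]
  B Labial Nasal Assimilation: no change — [fayitaso]
  C Apocope: [fayitaso] → [fayitas]
/hoduyuppo/:
  A Geminate Reduction: [hoduyuppo] → [hoduyupo]
  B Labial Nasal Assimilation: no change — [hoduyupo]
  C Apocope: [hoduyupo] → [hoduyup]
/yemsepo/:
  A Geminate Reduction: no change — [yemsepo]
  B Labial Nasal Assimilation: no change — [yemsepo]
  C Apocope: [yemsepo] → [yemsep]

[fayitas], [hoduyup], [yemsep]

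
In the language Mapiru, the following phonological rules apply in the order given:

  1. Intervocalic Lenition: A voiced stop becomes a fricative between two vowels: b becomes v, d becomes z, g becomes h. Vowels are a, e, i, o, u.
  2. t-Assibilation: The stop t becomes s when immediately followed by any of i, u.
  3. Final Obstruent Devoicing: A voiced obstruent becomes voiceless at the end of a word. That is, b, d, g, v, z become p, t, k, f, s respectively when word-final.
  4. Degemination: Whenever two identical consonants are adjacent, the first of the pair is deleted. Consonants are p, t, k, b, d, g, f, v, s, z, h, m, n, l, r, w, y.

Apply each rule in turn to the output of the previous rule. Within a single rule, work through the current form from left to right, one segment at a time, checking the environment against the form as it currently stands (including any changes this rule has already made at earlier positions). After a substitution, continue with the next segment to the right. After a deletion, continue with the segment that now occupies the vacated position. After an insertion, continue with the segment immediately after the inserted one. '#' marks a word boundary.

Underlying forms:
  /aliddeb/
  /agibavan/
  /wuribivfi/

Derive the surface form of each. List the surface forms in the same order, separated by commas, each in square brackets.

/aliddeb/:
  1 Intervocalic Lenition: no change — [aliddeb]
  2 t-Assibilation: no change — [aliddeb]
  3 Final Obstruent Devoicing: [aliddeb] → [aliddep]
  4 Degemination: [aliddep] → [alidep]
/agibavan/:
  1 Intervocalic Lenition: [agibavan] → [ahivavan]
  2 t-Assibilation: no change — [ahivavan]
  3 Final Obstruent Devoicing: no change — [ahivavan]
  4 Degemination: no change — [ahivavan]
/wuribivfi/:
  1 Intervocalic Lenition: [wuribivfi] → [wurivivfi]
  2 t-Assibilation: no change — [wurivivfi]
  3 Final Obstruent Devoicing: no change — [wurivivfi]
  4 Degemination: no change — [wurivivfi]

[alidep], [ahivavan], [wurivivfi]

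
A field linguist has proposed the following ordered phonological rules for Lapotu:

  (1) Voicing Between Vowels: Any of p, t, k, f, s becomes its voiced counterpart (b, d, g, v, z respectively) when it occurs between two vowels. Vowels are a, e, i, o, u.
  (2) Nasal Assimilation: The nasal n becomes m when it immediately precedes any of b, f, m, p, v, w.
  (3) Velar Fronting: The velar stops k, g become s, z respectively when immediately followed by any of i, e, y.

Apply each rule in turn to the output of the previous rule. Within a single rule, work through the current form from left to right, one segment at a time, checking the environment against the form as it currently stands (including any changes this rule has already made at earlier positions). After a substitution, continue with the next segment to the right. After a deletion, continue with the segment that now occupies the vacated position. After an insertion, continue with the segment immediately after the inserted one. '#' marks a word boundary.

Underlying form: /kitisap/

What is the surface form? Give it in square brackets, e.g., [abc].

(1) Voicing Between Vowels: [kitisap] → [kidizap]
(2) Nasal Assimilation: no change — [kidizap]
(3) Velar Fronting: [kidizap] → [sidizap]

[sidizap]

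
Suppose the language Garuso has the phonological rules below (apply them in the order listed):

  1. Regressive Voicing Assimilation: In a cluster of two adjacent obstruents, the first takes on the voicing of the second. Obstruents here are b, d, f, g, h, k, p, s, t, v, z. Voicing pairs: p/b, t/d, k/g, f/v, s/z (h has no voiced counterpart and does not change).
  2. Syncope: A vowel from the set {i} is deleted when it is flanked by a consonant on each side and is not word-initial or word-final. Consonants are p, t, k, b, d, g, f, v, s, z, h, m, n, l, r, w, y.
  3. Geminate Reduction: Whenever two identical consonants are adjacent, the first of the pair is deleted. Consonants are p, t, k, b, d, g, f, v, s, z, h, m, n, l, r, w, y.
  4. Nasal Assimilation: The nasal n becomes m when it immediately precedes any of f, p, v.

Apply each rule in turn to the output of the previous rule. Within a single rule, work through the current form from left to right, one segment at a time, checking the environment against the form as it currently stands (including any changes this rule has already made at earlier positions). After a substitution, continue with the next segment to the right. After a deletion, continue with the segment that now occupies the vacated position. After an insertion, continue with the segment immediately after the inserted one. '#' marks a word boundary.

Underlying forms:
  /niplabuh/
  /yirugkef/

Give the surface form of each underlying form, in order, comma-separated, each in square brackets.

/niplabuh/:
  1 Regressive Voicing Assimilation: no change — [niplabuh]
  2 Syncope: [niplabuh] → [nplabuh]
  3 Geminate Reduction: no change — [nplabuh]
  4 Nasal Assimilation: [nplabuh] → [mplabuh]
/yirugkef/:
  1 Regressive Voicing Assimilation: [yirugkef] → [yirukkef]
  2 Syncope: [yirukkef] → [yrukkef]
  3 Geminate Reduction: [yrukkef] → [yrukef]
  4 Nasal Assimilation: no change — [yrukef]

[mplabuh], [yrukef]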